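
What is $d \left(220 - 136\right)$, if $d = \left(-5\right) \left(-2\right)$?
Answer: $840$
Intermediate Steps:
$d = 10$
$d \left(220 - 136\right) = 10 \left(220 - 136\right) = 10 \cdot 84 = 840$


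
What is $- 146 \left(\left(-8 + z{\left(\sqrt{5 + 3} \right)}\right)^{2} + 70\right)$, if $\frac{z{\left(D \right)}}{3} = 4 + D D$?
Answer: $-124684$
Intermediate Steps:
$z{\left(D \right)} = 12 + 3 D^{2}$ ($z{\left(D \right)} = 3 \left(4 + D D\right) = 3 \left(4 + D^{2}\right) = 12 + 3 D^{2}$)
$- 146 \left(\left(-8 + z{\left(\sqrt{5 + 3} \right)}\right)^{2} + 70\right) = - 146 \left(\left(-8 + \left(12 + 3 \left(\sqrt{5 + 3}\right)^{2}\right)\right)^{2} + 70\right) = - 146 \left(\left(-8 + \left(12 + 3 \left(\sqrt{8}\right)^{2}\right)\right)^{2} + 70\right) = - 146 \left(\left(-8 + \left(12 + 3 \left(2 \sqrt{2}\right)^{2}\right)\right)^{2} + 70\right) = - 146 \left(\left(-8 + \left(12 + 3 \cdot 8\right)\right)^{2} + 70\right) = - 146 \left(\left(-8 + \left(12 + 24\right)\right)^{2} + 70\right) = - 146 \left(\left(-8 + 36\right)^{2} + 70\right) = - 146 \left(28^{2} + 70\right) = - 146 \left(784 + 70\right) = \left(-146\right) 854 = -124684$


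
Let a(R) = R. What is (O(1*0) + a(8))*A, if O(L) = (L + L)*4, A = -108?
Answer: -864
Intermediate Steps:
O(L) = 8*L (O(L) = (2*L)*4 = 8*L)
(O(1*0) + a(8))*A = (8*(1*0) + 8)*(-108) = (8*0 + 8)*(-108) = (0 + 8)*(-108) = 8*(-108) = -864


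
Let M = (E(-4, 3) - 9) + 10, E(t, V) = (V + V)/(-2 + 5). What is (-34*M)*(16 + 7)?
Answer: -2346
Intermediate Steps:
E(t, V) = 2*V/3 (E(t, V) = (2*V)/3 = (2*V)*(1/3) = 2*V/3)
M = 3 (M = ((2/3)*3 - 9) + 10 = (2 - 9) + 10 = -7 + 10 = 3)
(-34*M)*(16 + 7) = (-34*3)*(16 + 7) = -102*23 = -2346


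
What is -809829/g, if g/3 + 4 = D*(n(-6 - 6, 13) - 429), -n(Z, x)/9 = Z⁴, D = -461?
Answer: -15879/5072437 ≈ -0.0031304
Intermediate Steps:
n(Z, x) = -9*Z⁴
g = 258694287 (g = -12 + 3*(-461*(-9*(-6 - 6)⁴ - 429)) = -12 + 3*(-461*(-9*(-12)⁴ - 429)) = -12 + 3*(-461*(-9*20736 - 429)) = -12 + 3*(-461*(-186624 - 429)) = -12 + 3*(-461*(-187053)) = -12 + 3*86231433 = -12 + 258694299 = 258694287)
-809829/g = -809829/258694287 = -809829*1/258694287 = -15879/5072437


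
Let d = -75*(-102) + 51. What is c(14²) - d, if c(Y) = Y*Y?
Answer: 30715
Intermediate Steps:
d = 7701 (d = 7650 + 51 = 7701)
c(Y) = Y²
c(14²) - d = (14²)² - 1*7701 = 196² - 7701 = 38416 - 7701 = 30715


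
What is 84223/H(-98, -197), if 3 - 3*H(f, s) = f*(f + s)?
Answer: -252669/28907 ≈ -8.7408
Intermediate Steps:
H(f, s) = 1 - f*(f + s)/3
84223/H(-98, -197) = 84223/(1 - 1/3*(-98)**2 - 1/3*(-98)*(-197)) = 84223/(1 - 1/3*9604 - 19306/3) = 84223/(1 - 9604/3 - 19306/3) = 84223/(-28907/3) = 84223*(-3/28907) = -252669/28907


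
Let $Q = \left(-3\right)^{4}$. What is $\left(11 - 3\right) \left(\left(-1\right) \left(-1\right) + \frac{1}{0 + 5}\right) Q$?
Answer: $\frac{3888}{5} \approx 777.6$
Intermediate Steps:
$Q = 81$
$\left(11 - 3\right) \left(\left(-1\right) \left(-1\right) + \frac{1}{0 + 5}\right) Q = \left(11 - 3\right) \left(\left(-1\right) \left(-1\right) + \frac{1}{0 + 5}\right) 81 = \left(11 - 3\right) \left(1 + \frac{1}{5}\right) 81 = 8 \left(1 + \frac{1}{5}\right) 81 = 8 \cdot \frac{6}{5} \cdot 81 = \frac{48}{5} \cdot 81 = \frac{3888}{5}$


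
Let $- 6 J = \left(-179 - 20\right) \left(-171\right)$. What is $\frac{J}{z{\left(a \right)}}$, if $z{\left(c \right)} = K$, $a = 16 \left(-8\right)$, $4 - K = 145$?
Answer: $\frac{3781}{94} \approx 40.223$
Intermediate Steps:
$K = -141$ ($K = 4 - 145 = -141$)
$a = -128$
$J = - \frac{11343}{2}$ ($J = - \frac{\left(-179 - 20\right) \left(-171\right)}{6} = - \frac{\left(-199\right) \left(-171\right)}{6} = \left(- \frac{1}{6}\right) 34029 = - \frac{11343}{2} \approx -5671.5$)
$z{\left(c \right)} = -141$
$\frac{J}{z{\left(a \right)}} = - \frac{11343}{2 \left(-141\right)} = \left(- \frac{11343}{2}\right) \left(- \frac{1}{141}\right) = \frac{3781}{94}$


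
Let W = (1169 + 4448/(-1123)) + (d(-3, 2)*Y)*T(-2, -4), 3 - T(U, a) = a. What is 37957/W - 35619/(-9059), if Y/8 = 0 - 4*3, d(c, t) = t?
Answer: -378987858662/1820614407 ≈ -208.16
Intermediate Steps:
T(U, a) = 3 - a
Y = -96 (Y = 8*(0 - 4*3) = 8*(0 - 12) = 8*(-12) = -96)
W = -200973/1123 (W = (1169 + 4448/(-1123)) + (2*(-96))*(3 - 1*(-4)) = (1169 + 4448*(-1/1123)) - 192*(3 + 4) = (1169 - 4448/1123) - 192*7 = 1308339/1123 - 1344 = -200973/1123 ≈ -178.96)
37957/W - 35619/(-9059) = 37957/(-200973/1123) - 35619/(-9059) = 37957*(-1123/200973) - 35619*(-1/9059) = -42625711/200973 + 35619/9059 = -378987858662/1820614407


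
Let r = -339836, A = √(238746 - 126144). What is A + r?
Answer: -339836 + 7*√2298 ≈ -3.3950e+5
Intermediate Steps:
A = 7*√2298 (A = √112602 = 7*√2298 ≈ 335.56)
A + r = 7*√2298 - 339836 = -339836 + 7*√2298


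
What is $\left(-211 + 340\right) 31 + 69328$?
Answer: $73327$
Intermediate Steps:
$\left(-211 + 340\right) 31 + 69328 = 129 \cdot 31 + 69328 = 3999 + 69328 = 73327$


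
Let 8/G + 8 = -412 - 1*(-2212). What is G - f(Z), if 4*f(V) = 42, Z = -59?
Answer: -2351/224 ≈ -10.496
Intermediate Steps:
G = 1/224 (G = 8/(-8 + (-412 - 1*(-2212))) = 8/(-8 + (-412 + 2212)) = 8/(-8 + 1800) = 8/1792 = 8*(1/1792) = 1/224 ≈ 0.0044643)
f(V) = 21/2 (f(V) = (1/4)*42 = 21/2)
G - f(Z) = 1/224 - 1*21/2 = 1/224 - 21/2 = -2351/224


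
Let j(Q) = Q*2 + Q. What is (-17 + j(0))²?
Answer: 289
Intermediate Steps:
j(Q) = 3*Q (j(Q) = 2*Q + Q = 3*Q)
(-17 + j(0))² = (-17 + 3*0)² = (-17 + 0)² = (-17)² = 289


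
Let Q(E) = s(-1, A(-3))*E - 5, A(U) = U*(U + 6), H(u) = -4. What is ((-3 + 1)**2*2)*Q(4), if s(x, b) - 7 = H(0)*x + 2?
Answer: 376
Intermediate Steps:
A(U) = U*(6 + U)
s(x, b) = 9 - 4*x (s(x, b) = 7 + (-4*x + 2) = 7 + (2 - 4*x) = 9 - 4*x)
Q(E) = -5 + 13*E (Q(E) = (9 - 4*(-1))*E - 5 = (9 + 4)*E - 5 = 13*E - 5 = -5 + 13*E)
((-3 + 1)**2*2)*Q(4) = ((-3 + 1)**2*2)*(-5 + 13*4) = ((-2)**2*2)*(-5 + 52) = (4*2)*47 = 8*47 = 376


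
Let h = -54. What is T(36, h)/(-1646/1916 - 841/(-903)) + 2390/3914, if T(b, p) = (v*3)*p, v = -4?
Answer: 1097106180319/122330113 ≈ 8968.4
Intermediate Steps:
T(b, p) = -12*p (T(b, p) = (-4*3)*p = -12*p)
T(36, h)/(-1646/1916 - 841/(-903)) + 2390/3914 = (-12*(-54))/(-1646/1916 - 841/(-903)) + 2390/3914 = 648/(-1646*1/1916 - 841*(-1/903)) + 2390*(1/3914) = 648/(-823/958 + 841/903) + 1195/1957 = 648/(62509/865074) + 1195/1957 = 648*(865074/62509) + 1195/1957 = 560567952/62509 + 1195/1957 = 1097106180319/122330113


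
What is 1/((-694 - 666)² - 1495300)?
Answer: 1/354300 ≈ 2.8225e-6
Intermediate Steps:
1/((-694 - 666)² - 1495300) = 1/((-1360)² - 1495300) = 1/(1849600 - 1495300) = 1/354300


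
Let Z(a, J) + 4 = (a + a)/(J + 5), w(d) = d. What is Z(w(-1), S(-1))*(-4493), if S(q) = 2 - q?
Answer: 76381/4 ≈ 19095.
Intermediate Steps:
Z(a, J) = -4 + 2*a/(5 + J) (Z(a, J) = -4 + (a + a)/(J + 5) = -4 + (2*a)/(5 + J) = -4 + 2*a/(5 + J))
Z(w(-1), S(-1))*(-4493) = (2*(-10 - 1 - 2*(2 - 1*(-1)))/(5 + (2 - 1*(-1))))*(-4493) = (2*(-10 - 1 - 2*(2 + 1))/(5 + (2 + 1)))*(-4493) = (2*(-10 - 1 - 2*3)/(5 + 3))*(-4493) = (2*(-10 - 1 - 6)/8)*(-4493) = (2*(⅛)*(-17))*(-4493) = -17/4*(-4493) = 76381/4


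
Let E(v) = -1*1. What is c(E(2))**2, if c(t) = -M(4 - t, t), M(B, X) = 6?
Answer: 36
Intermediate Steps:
E(v) = -1
c(t) = -6 (c(t) = -1*6 = -6)
c(E(2))**2 = (-6)**2 = 36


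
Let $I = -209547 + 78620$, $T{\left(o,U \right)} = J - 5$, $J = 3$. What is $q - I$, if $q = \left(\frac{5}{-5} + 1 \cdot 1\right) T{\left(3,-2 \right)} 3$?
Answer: $130927$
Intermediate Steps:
$T{\left(o,U \right)} = -2$ ($T{\left(o,U \right)} = 3 - 5 = -2$)
$I = -130927$
$q = 0$ ($q = \left(\frac{5}{-5} + 1 \cdot 1\right) \left(-2\right) 3 = \left(5 \left(- \frac{1}{5}\right) + 1\right) \left(-2\right) 3 = \left(-1 + 1\right) \left(-2\right) 3 = 0 \left(-2\right) 3 = 0 \cdot 3 = 0$)
$q - I = 0 - -130927 = 0 + 130927 = 130927$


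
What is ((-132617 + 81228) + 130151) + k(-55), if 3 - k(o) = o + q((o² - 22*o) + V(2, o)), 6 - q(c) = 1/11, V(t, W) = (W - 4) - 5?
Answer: 866955/11 ≈ 78814.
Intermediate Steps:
V(t, W) = -9 + W (V(t, W) = (-4 + W) - 5 = -9 + W)
q(c) = 65/11 (q(c) = 6 - 1/11 = 65/11)
k(o) = -32/11 - o (k(o) = 3 - (o + 65/11) = 3 - (65/11 + o) = 3 + (-65/11 - o) = -32/11 - o)
((-132617 + 81228) + 130151) + k(-55) = ((-132617 + 81228) + 130151) + (-32/11 - 1*(-55)) = (-51389 + 130151) + (-32/11 + 55) = 78762 + 573/11 = 866955/11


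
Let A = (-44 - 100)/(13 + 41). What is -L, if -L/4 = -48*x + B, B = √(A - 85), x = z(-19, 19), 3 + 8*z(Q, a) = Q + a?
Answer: 72 + 4*I*√789/3 ≈ 72.0 + 37.452*I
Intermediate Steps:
A = -8/3 (A = -144/54 = -144*1/54 = -8/3 ≈ -2.6667)
z(Q, a) = -3/8 + Q/8 + a/8 (z(Q, a) = -3/8 + (Q + a)/8 = -3/8 + (Q/8 + a/8) = -3/8 + Q/8 + a/8)
x = -3/8 (x = -3/8 + (⅛)*(-19) + (⅛)*19 = -3/8 - 19/8 + 19/8 = -3/8 ≈ -0.37500)
B = I*√789/3 (B = √(-8/3 - 85) = √(-263/3) = I*√789/3 ≈ 9.3631*I)
L = -72 - 4*I*√789/3 (L = -4*(-48*(-3/8) + I*√789/3) = -4*(18 + I*√789/3) = -72 - 4*I*√789/3 ≈ -72.0 - 37.452*I)
-L = -(-72 - 4*I*√789/3) = 72 + 4*I*√789/3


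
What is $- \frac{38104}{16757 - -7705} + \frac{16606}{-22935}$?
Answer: $- \frac{213355202}{93505995} \approx -2.2817$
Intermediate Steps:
$- \frac{38104}{16757 - -7705} + \frac{16606}{-22935} = - \frac{38104}{16757 + 7705} + 16606 \left(- \frac{1}{22935}\right) = - \frac{38104}{24462} - \frac{16606}{22935} = \left(-38104\right) \frac{1}{24462} - \frac{16606}{22935} = - \frac{19052}{12231} - \frac{16606}{22935} = - \frac{213355202}{93505995}$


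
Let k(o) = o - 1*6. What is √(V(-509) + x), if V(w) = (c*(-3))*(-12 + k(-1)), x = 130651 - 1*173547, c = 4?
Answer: 2*I*√10667 ≈ 206.56*I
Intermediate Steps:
x = -42896 (x = 130651 - 173547 = -42896)
k(o) = -6 + o (k(o) = o - 6 = -6 + o)
V(w) = 228 (V(w) = (4*(-3))*(-12 + (-6 - 1)) = -12*(-12 - 7) = -12*(-19) = 228)
√(V(-509) + x) = √(228 - 42896) = √(-42668) = 2*I*√10667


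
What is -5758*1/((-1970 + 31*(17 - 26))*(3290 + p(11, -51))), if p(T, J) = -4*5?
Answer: 2879/3677115 ≈ 0.00078295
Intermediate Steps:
p(T, J) = -20
-5758*1/((-1970 + 31*(17 - 26))*(3290 + p(11, -51))) = -5758*1/((-1970 + 31*(17 - 26))*(3290 - 20)) = -5758*1/(3270*(-1970 + 31*(-9))) = -5758*1/(3270*(-1970 - 279)) = -5758/((-2249*3270)) = -5758/(-7354230) = -5758*(-1/7354230) = 2879/3677115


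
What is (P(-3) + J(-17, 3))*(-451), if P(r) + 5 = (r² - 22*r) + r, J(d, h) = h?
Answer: -31570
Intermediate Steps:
P(r) = -5 + r² - 21*r (P(r) = -5 + ((r² - 22*r) + r) = -5 + (r² - 21*r) = -5 + r² - 21*r)
(P(-3) + J(-17, 3))*(-451) = ((-5 + (-3)² - 21*(-3)) + 3)*(-451) = ((-5 + 9 + 63) + 3)*(-451) = (67 + 3)*(-451) = 70*(-451) = -31570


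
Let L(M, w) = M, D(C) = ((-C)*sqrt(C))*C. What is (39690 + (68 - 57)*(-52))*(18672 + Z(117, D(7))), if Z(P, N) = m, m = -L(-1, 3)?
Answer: 730450414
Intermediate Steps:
D(C) = -C**(5/2) (D(C) = (-C**(3/2))*C = -C**(5/2))
m = 1 (m = -1*(-1) = 1)
Z(P, N) = 1
(39690 + (68 - 57)*(-52))*(18672 + Z(117, D(7))) = (39690 + (68 - 57)*(-52))*(18672 + 1) = (39690 + 11*(-52))*18673 = (39690 - 572)*18673 = 39118*18673 = 730450414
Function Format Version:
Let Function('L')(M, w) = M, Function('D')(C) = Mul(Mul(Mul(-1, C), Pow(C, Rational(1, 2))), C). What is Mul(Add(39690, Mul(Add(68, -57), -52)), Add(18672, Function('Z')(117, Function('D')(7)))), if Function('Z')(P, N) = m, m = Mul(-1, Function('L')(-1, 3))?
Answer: 730450414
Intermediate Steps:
Function('D')(C) = Mul(-1, Pow(C, Rational(5, 2))) (Function('D')(C) = Mul(Mul(-1, Pow(C, Rational(3, 2))), C) = Mul(-1, Pow(C, Rational(5, 2))))
m = 1 (m = Mul(-1, -1) = 1)
Function('Z')(P, N) = 1
Mul(Add(39690, Mul(Add(68, -57), -52)), Add(18672, Function('Z')(117, Function('D')(7)))) = Mul(Add(39690, Mul(Add(68, -57), -52)), Add(18672, 1)) = Mul(Add(39690, Mul(11, -52)), 18673) = Mul(Add(39690, -572), 18673) = Mul(39118, 18673) = 730450414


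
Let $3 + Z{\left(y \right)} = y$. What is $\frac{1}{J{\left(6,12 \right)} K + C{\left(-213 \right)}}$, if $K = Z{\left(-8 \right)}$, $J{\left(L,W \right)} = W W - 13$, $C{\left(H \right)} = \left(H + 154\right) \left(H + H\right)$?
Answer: $\frac{1}{23693} \approx 4.2207 \cdot 10^{-5}$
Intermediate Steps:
$Z{\left(y \right)} = -3 + y$
$C{\left(H \right)} = 2 H \left(154 + H\right)$ ($C{\left(H \right)} = \left(154 + H\right) 2 H = 2 H \left(154 + H\right)$)
$J{\left(L,W \right)} = -13 + W^{2}$ ($J{\left(L,W \right)} = W^{2} - 13 = -13 + W^{2}$)
$K = -11$ ($K = -3 - 8 = -11$)
$\frac{1}{J{\left(6,12 \right)} K + C{\left(-213 \right)}} = \frac{1}{\left(-13 + 12^{2}\right) \left(-11\right) + 2 \left(-213\right) \left(154 - 213\right)} = \frac{1}{\left(-13 + 144\right) \left(-11\right) + 2 \left(-213\right) \left(-59\right)} = \frac{1}{131 \left(-11\right) + 25134} = \frac{1}{-1441 + 25134} = \frac{1}{23693}$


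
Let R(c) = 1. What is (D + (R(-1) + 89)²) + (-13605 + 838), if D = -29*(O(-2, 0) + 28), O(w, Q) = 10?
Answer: -5769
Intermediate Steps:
D = -1102 (D = -29*(10 + 28) = -29*38 = -1102)
(D + (R(-1) + 89)²) + (-13605 + 838) = (-1102 + (1 + 89)²) + (-13605 + 838) = (-1102 + 90²) - 12767 = (-1102 + 8100) - 12767 = 6998 - 12767 = -5769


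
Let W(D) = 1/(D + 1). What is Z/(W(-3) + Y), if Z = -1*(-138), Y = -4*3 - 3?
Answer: -276/31 ≈ -8.9032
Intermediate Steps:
Y = -15 (Y = -12 - 3 = -15)
W(D) = 1/(1 + D)
Z = 138
Z/(W(-3) + Y) = 138/(1/(1 - 3) - 15) = 138/(1/(-2) - 15) = 138/(-1/2 - 15) = 138/(-31/2) = 138*(-2/31) = -276/31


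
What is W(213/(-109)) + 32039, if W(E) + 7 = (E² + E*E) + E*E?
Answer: 380708299/11881 ≈ 32043.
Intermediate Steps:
W(E) = -7 + 3*E² (W(E) = -7 + ((E² + E*E) + E*E) = -7 + ((E² + E²) + E²) = -7 + (2*E² + E²) = -7 + 3*E²)
W(213/(-109)) + 32039 = (-7 + 3*(213/(-109))²) + 32039 = (-7 + 3*(213*(-1/109))²) + 32039 = (-7 + 3*(-213/109)²) + 32039 = (-7 + 3*(45369/11881)) + 32039 = (-7 + 136107/11881) + 32039 = 52940/11881 + 32039 = 380708299/11881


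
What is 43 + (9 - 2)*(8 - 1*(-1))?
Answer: 106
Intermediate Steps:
43 + (9 - 2)*(8 - 1*(-1)) = 43 + 7*(8 + 1) = 43 + 7*9 = 43 + 63 = 106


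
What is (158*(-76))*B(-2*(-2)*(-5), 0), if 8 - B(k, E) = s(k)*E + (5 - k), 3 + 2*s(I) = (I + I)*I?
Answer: 204136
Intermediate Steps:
s(I) = -3/2 + I² (s(I) = -3/2 + ((I + I)*I)/2 = -3/2 + ((2*I)*I)/2 = -3/2 + (2*I²)/2 = -3/2 + I²)
B(k, E) = 3 + k - E*(-3/2 + k²) (B(k, E) = 8 - ((-3/2 + k²)*E + (5 - k)) = 8 - (E*(-3/2 + k²) + (5 - k)) = 8 - (5 - k + E*(-3/2 + k²)) = 8 + (-5 + k - E*(-3/2 + k²)) = 3 + k - E*(-3/2 + k²))
(158*(-76))*B(-2*(-2)*(-5), 0) = (158*(-76))*(3 - 2*(-2)*(-5) + (3/2)*0 - 1*0*(-2*(-2)*(-5))²) = -12008*(3 + 4*(-5) + 0 - 1*0*(4*(-5))²) = -12008*(3 - 20 + 0 - 1*0*(-20)²) = -12008*(3 - 20 + 0 - 1*0*400) = -12008*(3 - 20 + 0 + 0) = -12008*(-17) = 204136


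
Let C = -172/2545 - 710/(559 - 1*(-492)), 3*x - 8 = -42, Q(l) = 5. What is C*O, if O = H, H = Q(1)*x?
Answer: 22527516/534959 ≈ 42.111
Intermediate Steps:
x = -34/3 (x = 8/3 + (1/3)*(-42) = 8/3 - 14 = -34/3 ≈ -11.333)
C = -1987722/2674795 (C = -172*1/2545 - 710/(559 + 492) = -172/2545 - 710/1051 = -1987722/2674795 ≈ -0.74313)
H = -170/3 (H = 5*(-34/3) = -170/3 ≈ -56.667)
O = -170/3 ≈ -56.667
C*O = -1987722/2674795*(-170/3) = 22527516/534959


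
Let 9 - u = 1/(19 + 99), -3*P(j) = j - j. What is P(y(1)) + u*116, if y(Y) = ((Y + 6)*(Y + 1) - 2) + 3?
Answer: 61538/59 ≈ 1043.0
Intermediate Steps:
y(Y) = 1 + (1 + Y)*(6 + Y) (y(Y) = ((6 + Y)*(1 + Y) - 2) + 3 = ((1 + Y)*(6 + Y) - 2) + 3 = (-2 + (1 + Y)*(6 + Y)) + 3 = 1 + (1 + Y)*(6 + Y))
P(j) = 0 (P(j) = -(j - j)/3 = -1/3*0 = 0)
u = 1061/118 (u = 9 - 1/(19 + 99) = 9 - 1/118 = 1061/118 ≈ 8.9915)
P(y(1)) + u*116 = 0 + (1061/118)*116 = 0 + 61538/59 = 61538/59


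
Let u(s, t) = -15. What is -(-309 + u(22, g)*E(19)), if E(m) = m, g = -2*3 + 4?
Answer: 594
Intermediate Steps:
g = -2 (g = -6 + 4 = -2)
-(-309 + u(22, g)*E(19)) = -(-309 - 15*19) = -(-309 - 285) = -1*(-594) = 594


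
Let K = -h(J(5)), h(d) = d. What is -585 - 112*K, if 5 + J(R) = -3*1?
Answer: -1481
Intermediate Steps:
J(R) = -8 (J(R) = -5 - 3*1 = -5 - 3 = -8)
K = 8 (K = -1*(-8) = 8)
-585 - 112*K = -585 - 112*8 = -585 - 896 = -1481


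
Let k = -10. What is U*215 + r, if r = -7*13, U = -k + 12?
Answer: 4639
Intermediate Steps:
U = 22 (U = -1*(-10) + 12 = 10 + 12 = 22)
r = -91
U*215 + r = 22*215 - 91 = 4730 - 91 = 4639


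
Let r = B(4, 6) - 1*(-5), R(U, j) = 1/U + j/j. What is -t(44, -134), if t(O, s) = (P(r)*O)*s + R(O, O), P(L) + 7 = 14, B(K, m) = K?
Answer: 1815923/44 ≈ 41271.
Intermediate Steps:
R(U, j) = 1 + 1/U (R(U, j) = 1/U + 1 = 1 + 1/U)
r = 9 (r = 4 - 1*(-5) = 4 + 5 = 9)
P(L) = 7 (P(L) = -7 + 14 = 7)
t(O, s) = (1 + O)/O + 7*O*s (t(O, s) = (7*O)*s + (1 + O)/O = 7*O*s + (1 + O)/O = (1 + O)/O + 7*O*s)
-t(44, -134) = -(1 + 1/44 + 7*44*(-134)) = -(1 + 1/44 - 41272) = -1*(-1815923/44) = 1815923/44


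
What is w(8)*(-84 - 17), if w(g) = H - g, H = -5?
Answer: 1313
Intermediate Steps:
w(g) = -5 - g
w(8)*(-84 - 17) = (-5 - 1*8)*(-84 - 17) = (-5 - 8)*(-101) = -13*(-101) = 1313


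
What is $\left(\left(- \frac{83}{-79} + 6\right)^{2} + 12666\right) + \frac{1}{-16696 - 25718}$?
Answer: $\frac{3365922228329}{264705774} \approx 12716.0$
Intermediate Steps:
$\left(\left(- \frac{83}{-79} + 6\right)^{2} + 12666\right) + \frac{1}{-16696 - 25718} = \left(\left(\left(-83\right) \left(- \frac{1}{79}\right) + 6\right)^{2} + 12666\right) + \frac{1}{-42414} = \left(\left(\frac{83}{79} + 6\right)^{2} + 12666\right) - \frac{1}{42414} = \left(\left(\frac{557}{79}\right)^{2} + 12666\right) - \frac{1}{42414} = \left(\frac{310249}{6241} + 12666\right) - \frac{1}{42414} = \frac{79358755}{6241} - \frac{1}{42414} = \frac{3365922228329}{264705774}$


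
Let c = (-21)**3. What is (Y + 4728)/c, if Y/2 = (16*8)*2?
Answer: -5240/9261 ≈ -0.56581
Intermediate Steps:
c = -9261
Y = 512 (Y = 2*((16*8)*2) = 2*(128*2) = 2*256 = 512)
(Y + 4728)/c = (512 + 4728)/(-9261) = 5240*(-1/9261) = -5240/9261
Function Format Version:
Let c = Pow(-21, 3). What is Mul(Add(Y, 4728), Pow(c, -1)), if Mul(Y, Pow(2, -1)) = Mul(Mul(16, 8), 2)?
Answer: Rational(-5240, 9261) ≈ -0.56581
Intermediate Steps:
c = -9261
Y = 512 (Y = Mul(2, Mul(Mul(16, 8), 2)) = Mul(2, Mul(128, 2)) = Mul(2, 256) = 512)
Mul(Add(Y, 4728), Pow(c, -1)) = Mul(Add(512, 4728), Pow(-9261, -1)) = Mul(5240, Rational(-1, 9261)) = Rational(-5240, 9261)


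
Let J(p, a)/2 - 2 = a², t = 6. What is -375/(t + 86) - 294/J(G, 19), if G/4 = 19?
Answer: -49883/11132 ≈ -4.4810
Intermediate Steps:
G = 76 (G = 4*19 = 76)
J(p, a) = 4 + 2*a²
-375/(t + 86) - 294/J(G, 19) = -375/(6 + 86) - 294/(4 + 2*19²) = -375/92 - 294/(4 + 2*361) = -375*1/92 - 294/(4 + 722) = -375/92 - 294/726 = -375/92 - 294*1/726 = -375/92 - 49/121 = -49883/11132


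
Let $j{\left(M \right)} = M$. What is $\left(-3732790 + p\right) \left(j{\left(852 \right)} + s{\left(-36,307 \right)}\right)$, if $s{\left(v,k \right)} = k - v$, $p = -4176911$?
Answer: $-9452092695$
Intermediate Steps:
$\left(-3732790 + p\right) \left(j{\left(852 \right)} + s{\left(-36,307 \right)}\right) = \left(-3732790 - 4176911\right) \left(852 + \left(307 - -36\right)\right) = - 7909701 \left(852 + \left(307 + 36\right)\right) = - 7909701 \left(852 + 343\right) = \left(-7909701\right) 1195 = -9452092695$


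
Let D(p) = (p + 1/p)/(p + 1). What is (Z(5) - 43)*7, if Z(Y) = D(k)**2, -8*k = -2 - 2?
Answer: -2534/9 ≈ -281.56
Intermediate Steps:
k = 1/2 (k = -(-2 - 2)/8 = -1/8*(-4) = 1/2 ≈ 0.50000)
D(p) = (p + 1/p)/(1 + p)
Z(Y) = 25/9 (Z(Y) = ((1 + (1/2)**2)/((1/2)*(1 + 1/2)))**2 = (2*(1 + 1/4)/(3/2))**2 = (2*(2/3)*(5/4))**2 = (5/3)**2 = 25/9)
(Z(5) - 43)*7 = (25/9 - 43)*7 = -362/9*7 = -2534/9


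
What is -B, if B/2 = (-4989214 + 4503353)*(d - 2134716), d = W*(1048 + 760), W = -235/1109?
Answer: -2300867570799128/1109 ≈ -2.0747e+12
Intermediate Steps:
W = -235/1109 (W = -235*1/1109 = -235/1109 ≈ -0.21190)
d = -424880/1109 (d = -235*(1048 + 760)/1109 = -235/1109*1808 = -424880/1109 ≈ -383.12)
B = 2300867570799128/1109 (B = 2*((-4989214 + 4503353)*(-424880/1109 - 2134716)) = 2*(-485861*(-2367824924/1109)) = 2*(1150433785399564/1109) = 2300867570799128/1109 ≈ 2.0747e+12)
-B = -1*2300867570799128/1109 = -2300867570799128/1109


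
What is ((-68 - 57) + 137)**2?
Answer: 144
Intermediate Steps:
((-68 - 57) + 137)**2 = (-125 + 137)**2 = 12**2 = 144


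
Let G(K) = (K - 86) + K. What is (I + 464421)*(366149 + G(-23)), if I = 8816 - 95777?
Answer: 138156776820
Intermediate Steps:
I = -86961
G(K) = -86 + 2*K (G(K) = (-86 + K) + K = -86 + 2*K)
(I + 464421)*(366149 + G(-23)) = (-86961 + 464421)*(366149 + (-86 + 2*(-23))) = 377460*(366149 + (-86 - 46)) = 377460*(366149 - 132) = 377460*366017 = 138156776820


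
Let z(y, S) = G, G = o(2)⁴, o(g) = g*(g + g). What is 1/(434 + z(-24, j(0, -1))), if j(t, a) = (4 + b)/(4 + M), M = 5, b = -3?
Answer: 1/4530 ≈ 0.00022075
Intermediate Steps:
j(t, a) = ⅑ (j(t, a) = (4 - 3)/(4 + 5) = 1/9 = 1*(⅑) = ⅑)
o(g) = 2*g² (o(g) = g*(2*g) = 2*g²)
G = 4096 (G = (2*2²)⁴ = (2*4)⁴ = 8⁴ = 4096)
z(y, S) = 4096
1/(434 + z(-24, j(0, -1))) = 1/(434 + 4096) = 1/4530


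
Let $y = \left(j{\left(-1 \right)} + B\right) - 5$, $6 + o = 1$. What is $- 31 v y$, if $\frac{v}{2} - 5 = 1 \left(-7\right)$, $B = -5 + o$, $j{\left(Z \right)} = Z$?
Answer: $-1984$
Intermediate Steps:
$o = -5$ ($o = -6 + 1 = -5$)
$B = -10$ ($B = -5 - 5 = -10$)
$y = -16$ ($y = \left(-1 - 10\right) - 5 = -11 - 5 = -16$)
$v = -4$ ($v = 10 + 2 \cdot 1 \left(-7\right) = 10 + 2 \left(-7\right) = 10 - 14 = -4$)
$- 31 v y = \left(-31\right) \left(-4\right) \left(-16\right) = 124 \left(-16\right) = -1984$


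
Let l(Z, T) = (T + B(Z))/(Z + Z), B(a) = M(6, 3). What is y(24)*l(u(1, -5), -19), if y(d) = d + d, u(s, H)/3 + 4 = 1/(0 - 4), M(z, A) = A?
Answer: 512/17 ≈ 30.118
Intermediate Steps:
B(a) = 3
u(s, H) = -51/4 (u(s, H) = -12 + 3/(0 - 4) = -12 + 3/(-4) = -12 + 3*(-¼) = -12 - ¾ = -51/4)
y(d) = 2*d
l(Z, T) = (3 + T)/(2*Z) (l(Z, T) = (T + 3)/(Z + Z) = (3 + T)/((2*Z)) = (3 + T)*(1/(2*Z)) = (3 + T)/(2*Z))
y(24)*l(u(1, -5), -19) = (2*24)*((3 - 19)/(2*(-51/4))) = 48*((½)*(-4/51)*(-16)) = 48*(32/51) = 512/17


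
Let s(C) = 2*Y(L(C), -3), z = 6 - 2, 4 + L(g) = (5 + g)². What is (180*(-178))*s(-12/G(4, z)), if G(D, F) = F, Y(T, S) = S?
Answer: 192240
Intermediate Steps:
L(g) = -4 + (5 + g)²
z = 4
s(C) = -6 (s(C) = 2*(-3) = -6)
(180*(-178))*s(-12/G(4, z)) = (180*(-178))*(-6) = -32040*(-6) = 192240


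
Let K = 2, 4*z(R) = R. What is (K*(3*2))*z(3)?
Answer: 9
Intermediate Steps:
z(R) = R/4
(K*(3*2))*z(3) = (2*(3*2))*((1/4)*3) = (2*6)*(3/4) = 12*(3/4) = 9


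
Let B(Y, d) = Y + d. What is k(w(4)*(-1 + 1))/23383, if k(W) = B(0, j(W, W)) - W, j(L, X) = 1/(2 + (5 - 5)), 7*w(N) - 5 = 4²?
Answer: 1/46766 ≈ 2.1383e-5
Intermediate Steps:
w(N) = 3 (w(N) = 5/7 + (⅐)*4² = 5/7 + (⅐)*16 = 5/7 + 16/7 = 3)
j(L, X) = ½ (j(L, X) = 1/(2 + 0) = 1/2 = ½)
k(W) = ½ - W (k(W) = (0 + ½) - W = ½ - W)
k(w(4)*(-1 + 1))/23383 = (½ - 3*(-1 + 1))/23383 = (½ - 3*0)*(1/23383) = (½ - 1*0)*(1/23383) = (½ + 0)*(1/23383) = (½)*(1/23383) = 1/46766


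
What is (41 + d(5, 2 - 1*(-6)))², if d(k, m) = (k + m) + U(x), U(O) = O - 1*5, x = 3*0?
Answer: 2401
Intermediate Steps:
x = 0
U(O) = -5 + O (U(O) = O - 5 = -5 + O)
d(k, m) = -5 + k + m (d(k, m) = (k + m) + (-5 + 0) = (k + m) - 5 = -5 + k + m)
(41 + d(5, 2 - 1*(-6)))² = (41 + (-5 + 5 + (2 - 1*(-6))))² = (41 + (-5 + 5 + (2 + 6)))² = (41 + (-5 + 5 + 8))² = (41 + 8)² = 49² = 2401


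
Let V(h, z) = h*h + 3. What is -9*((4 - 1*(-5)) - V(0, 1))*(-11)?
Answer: 594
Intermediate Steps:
V(h, z) = 3 + h² (V(h, z) = h² + 3 = 3 + h²)
-9*((4 - 1*(-5)) - V(0, 1))*(-11) = -9*((4 - 1*(-5)) - (3 + 0²))*(-11) = -9*((4 + 5) - (3 + 0))*(-11) = -9*(9 - 1*3)*(-11) = -9*(9 - 3)*(-11) = -9*6*(-11) = -54*(-11) = 594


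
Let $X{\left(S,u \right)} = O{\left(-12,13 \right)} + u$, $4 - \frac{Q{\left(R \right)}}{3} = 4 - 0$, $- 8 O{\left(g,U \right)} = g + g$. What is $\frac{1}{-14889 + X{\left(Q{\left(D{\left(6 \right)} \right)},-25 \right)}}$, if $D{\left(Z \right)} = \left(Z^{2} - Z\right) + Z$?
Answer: $- \frac{1}{14911} \approx -6.7065 \cdot 10^{-5}$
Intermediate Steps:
$D{\left(Z \right)} = Z^{2}$
$O{\left(g,U \right)} = - \frac{g}{4}$ ($O{\left(g,U \right)} = - \frac{g + g}{8} = - \frac{2 g}{8} = - \frac{g}{4}$)
$Q{\left(R \right)} = 0$ ($Q{\left(R \right)} = 12 - 3 \left(4 - 0\right) = 12 - 3 \left(4 + 0\right) = 12 - 12 = 0$)
$X{\left(S,u \right)} = 3 + u$ ($X{\left(S,u \right)} = \left(- \frac{1}{4}\right) \left(-12\right) + u = 3 + u$)
$\frac{1}{-14889 + X{\left(Q{\left(D{\left(6 \right)} \right)},-25 \right)}} = \frac{1}{-14889 + \left(3 - 25\right)} = \frac{1}{-14889 - 22} = \frac{1}{-14911} = - \frac{1}{14911}$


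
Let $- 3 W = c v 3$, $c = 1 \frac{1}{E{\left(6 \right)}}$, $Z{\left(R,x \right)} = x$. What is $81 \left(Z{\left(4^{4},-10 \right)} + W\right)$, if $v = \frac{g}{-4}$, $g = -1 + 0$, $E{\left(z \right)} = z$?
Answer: $- \frac{6507}{8} \approx -813.38$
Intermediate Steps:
$g = -1$
$c = \frac{1}{6}$ ($c = 1 \cdot \frac{1}{6} = \frac{1}{6} \approx 0.16667$)
$v = \frac{1}{4}$ ($v = - \frac{1}{-4} = \left(-1\right) \left(- \frac{1}{4}\right) = \frac{1}{4} \approx 0.25$)
$W = - \frac{1}{24}$ ($W = - \frac{\frac{1}{6} \cdot \frac{1}{4} \cdot 3}{3} = - \frac{\frac{1}{24} \cdot 3}{3} = \left(- \frac{1}{3}\right) \frac{1}{8} = - \frac{1}{24} \approx -0.041667$)
$81 \left(Z{\left(4^{4},-10 \right)} + W\right) = 81 \left(-10 - \frac{1}{24}\right) = 81 \left(- \frac{241}{24}\right) = - \frac{6507}{8}$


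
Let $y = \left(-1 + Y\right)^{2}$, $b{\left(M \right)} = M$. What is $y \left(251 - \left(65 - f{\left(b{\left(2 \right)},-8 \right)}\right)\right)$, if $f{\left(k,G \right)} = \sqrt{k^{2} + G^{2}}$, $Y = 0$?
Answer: $186 + 2 \sqrt{17} \approx 194.25$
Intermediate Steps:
$f{\left(k,G \right)} = \sqrt{G^{2} + k^{2}}$
$y = 1$ ($y = \left(-1 + 0\right)^{2} = \left(-1\right)^{2} = 1$)
$y \left(251 - \left(65 - f{\left(b{\left(2 \right)},-8 \right)}\right)\right) = 1 \left(251 - \left(65 - \sqrt{\left(-8\right)^{2} + 2^{2}}\right)\right) = 1 \left(251 - \left(65 - \sqrt{64 + 4}\right)\right) = 1 \left(251 - \left(65 - \sqrt{68}\right)\right) = 1 \left(251 - \left(65 - 2 \sqrt{17}\right)\right) = 1 \left(186 + 2 \sqrt{17}\right) = 186 + 2 \sqrt{17}$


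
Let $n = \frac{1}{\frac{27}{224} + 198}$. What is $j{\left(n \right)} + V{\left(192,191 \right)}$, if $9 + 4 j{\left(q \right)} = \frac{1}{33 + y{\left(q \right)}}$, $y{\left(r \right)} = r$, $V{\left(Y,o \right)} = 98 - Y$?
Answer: $- \frac{140969264}{1464731} \approx -96.242$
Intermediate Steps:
$n = \frac{224}{44379}$ ($n = \frac{1}{27 \cdot \frac{1}{224} + 198} = \frac{1}{\frac{27}{224} + 198} = \frac{1}{\frac{44379}{224}} = \frac{224}{44379} \approx 0.0050474$)
$j{\left(q \right)} = - \frac{9}{4} + \frac{1}{4 \left(33 + q\right)}$
$j{\left(n \right)} + V{\left(192,191 \right)} = \frac{-296 - \frac{224}{4931}}{4 \left(33 + \frac{224}{44379}\right)} + \left(98 - 192\right) = \frac{-296 - \frac{224}{4931}}{4 \cdot \frac{1464731}{44379}} + \left(98 - 192\right) = \frac{1}{4} \cdot \frac{44379}{1464731} \left(- \frac{1459800}{4931}\right) - 94 = - \frac{3284550}{1464731} - 94 = - \frac{140969264}{1464731}$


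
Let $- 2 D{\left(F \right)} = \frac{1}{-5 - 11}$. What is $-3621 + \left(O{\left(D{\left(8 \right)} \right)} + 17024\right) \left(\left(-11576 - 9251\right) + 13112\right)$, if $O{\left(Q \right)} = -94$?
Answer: $-130618571$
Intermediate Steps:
$D{\left(F \right)} = \frac{1}{32}$ ($D{\left(F \right)} = - \frac{1}{2 \left(-5 - 11\right)} = - \frac{1}{2 \left(-16\right)} = \left(- \frac{1}{2}\right) \left(- \frac{1}{16}\right) = \frac{1}{32}$)
$-3621 + \left(O{\left(D{\left(8 \right)} \right)} + 17024\right) \left(\left(-11576 - 9251\right) + 13112\right) = -3621 + \left(-94 + 17024\right) \left(\left(-11576 - 9251\right) + 13112\right) = -3621 + 16930 \left(-20827 + 13112\right) = -3621 + 16930 \left(-7715\right) = -3621 - 130614950 = -130618571$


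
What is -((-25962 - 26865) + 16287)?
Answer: 36540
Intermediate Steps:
-((-25962 - 26865) + 16287) = -(-52827 + 16287) = -1*(-36540) = 36540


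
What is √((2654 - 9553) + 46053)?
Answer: √39154 ≈ 197.87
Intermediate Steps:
√((2654 - 9553) + 46053) = √(-6899 + 46053) = √39154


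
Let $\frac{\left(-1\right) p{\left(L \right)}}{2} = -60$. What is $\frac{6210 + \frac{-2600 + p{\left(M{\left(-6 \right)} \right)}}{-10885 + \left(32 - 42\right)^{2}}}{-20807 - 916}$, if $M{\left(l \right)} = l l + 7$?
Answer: $- \frac{13395466}{46856511} \approx -0.28588$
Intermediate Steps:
$M{\left(l \right)} = 7 + l^{2}$ ($M{\left(l \right)} = l^{2} + 7 = 7 + l^{2}$)
$p{\left(L \right)} = 120$ ($p{\left(L \right)} = \left(-2\right) \left(-60\right) = 120$)
$\frac{6210 + \frac{-2600 + p{\left(M{\left(-6 \right)} \right)}}{-10885 + \left(32 - 42\right)^{2}}}{-20807 - 916} = \frac{6210 + \frac{-2600 + 120}{-10885 + \left(32 - 42\right)^{2}}}{-20807 - 916} = \frac{6210 - \frac{2480}{-10885 + \left(-10\right)^{2}}}{-21723} = \left(6210 - \frac{2480}{-10885 + 100}\right) \left(- \frac{1}{21723}\right) = \left(6210 - \frac{2480}{-10785}\right) \left(- \frac{1}{21723}\right) = \left(6210 - - \frac{496}{2157}\right) \left(- \frac{1}{21723}\right) = \left(6210 + \frac{496}{2157}\right) \left(- \frac{1}{21723}\right) = \frac{13395466}{2157} \left(- \frac{1}{21723}\right) = - \frac{13395466}{46856511}$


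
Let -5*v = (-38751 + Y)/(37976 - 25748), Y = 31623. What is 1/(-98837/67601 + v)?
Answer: -344427095/463419521 ≈ -0.74323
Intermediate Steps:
v = 594/5095 (v = -(-38751 + 31623)/(5*(37976 - 25748)) = -(-7128)/(5*12228) = -⅕*(-594/1019) = 594/5095 ≈ 0.11658)
1/(-98837/67601 + v) = 1/(-98837/67601 + 594/5095) = 1/(-463419521/344427095) = -344427095/463419521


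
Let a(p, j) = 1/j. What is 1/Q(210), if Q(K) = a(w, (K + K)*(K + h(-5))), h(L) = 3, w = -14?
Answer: 89460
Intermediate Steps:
Q(K) = 1/(2*K*(3 + K)) (Q(K) = 1/((K + K)*(K + 3)) = 1/((2*K)*(3 + K)) = 1/(2*K*(3 + K)))
1/Q(210) = 1/((1/2)/(210*(3 + 210))) = 1/((1/2)*(1/210)/213) = 1/((1/2)*(1/210)*(1/213)) = 1/(1/89460) = 89460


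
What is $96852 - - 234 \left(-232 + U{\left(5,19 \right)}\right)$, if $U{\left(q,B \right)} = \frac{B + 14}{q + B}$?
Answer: $\frac{171543}{4} \approx 42886.0$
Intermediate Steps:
$U{\left(q,B \right)} = \frac{14 + B}{B + q}$
$96852 - - 234 \left(-232 + U{\left(5,19 \right)}\right) = 96852 - - 234 \left(-232 + \frac{14 + 19}{19 + 5}\right) = 96852 - - 234 \left(-232 + \frac{1}{24} \cdot 33\right) = 96852 - - 234 \left(-232 + \frac{11}{8}\right) = 96852 - \left(-234\right) \left(- \frac{1845}{8}\right) = 96852 - \frac{215865}{4} = \frac{171543}{4}$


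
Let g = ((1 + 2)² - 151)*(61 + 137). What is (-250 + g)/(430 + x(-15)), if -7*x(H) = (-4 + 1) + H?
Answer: -99281/1514 ≈ -65.575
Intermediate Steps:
g = -28116 (g = (3² - 151)*198 = (9 - 151)*198 = -142*198 = -28116)
x(H) = 3/7 - H/7 (x(H) = -((-4 + 1) + H)/7 = -(-3 + H)/7 = 3/7 - H/7)
(-250 + g)/(430 + x(-15)) = (-250 - 28116)/(430 + (3/7 - ⅐*(-15))) = -28366/(430 + (3/7 + 15/7)) = -28366/(430 + 18/7) = -28366/3028/7 = -28366*7/3028 = -99281/1514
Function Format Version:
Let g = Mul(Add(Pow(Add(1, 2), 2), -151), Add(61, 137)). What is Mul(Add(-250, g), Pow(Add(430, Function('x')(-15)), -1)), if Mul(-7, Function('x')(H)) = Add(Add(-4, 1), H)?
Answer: Rational(-99281, 1514) ≈ -65.575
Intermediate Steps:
g = -28116 (g = Mul(Add(Pow(3, 2), -151), 198) = Mul(Add(9, -151), 198) = Mul(-142, 198) = -28116)
Function('x')(H) = Add(Rational(3, 7), Mul(Rational(-1, 7), H)) (Function('x')(H) = Mul(Rational(-1, 7), Add(Add(-4, 1), H)) = Mul(Rational(-1, 7), Add(-3, H)) = Add(Rational(3, 7), Mul(Rational(-1, 7), H)))
Mul(Add(-250, g), Pow(Add(430, Function('x')(-15)), -1)) = Mul(Add(-250, -28116), Pow(Add(430, Add(Rational(3, 7), Mul(Rational(-1, 7), -15))), -1)) = Mul(-28366, Pow(Add(430, Add(Rational(3, 7), Rational(15, 7))), -1)) = Mul(-28366, Pow(Add(430, Rational(18, 7)), -1)) = Mul(-28366, Pow(Rational(3028, 7), -1)) = Mul(-28366, Rational(7, 3028)) = Rational(-99281, 1514)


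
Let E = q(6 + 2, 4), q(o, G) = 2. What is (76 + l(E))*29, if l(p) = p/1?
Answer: 2262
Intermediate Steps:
E = 2
l(p) = p (l(p) = p*1 = p)
(76 + l(E))*29 = (76 + 2)*29 = 78*29 = 2262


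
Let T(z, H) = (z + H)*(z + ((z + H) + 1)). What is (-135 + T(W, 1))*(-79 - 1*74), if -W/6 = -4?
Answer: -170595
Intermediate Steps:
W = 24 (W = -6*(-4) = 24)
T(z, H) = (H + z)*(1 + H + 2*z) (T(z, H) = (H + z)*(z + ((H + z) + 1)) = (H + z)*(z + (1 + H + z)) = (H + z)*(1 + H + 2*z))
(-135 + T(W, 1))*(-79 - 1*74) = (-135 + (1 + 24 + 1² + 2*24² + 3*1*24))*(-79 - 1*74) = (-135 + (1 + 24 + 1 + 2*576 + 72))*(-79 - 74) = (-135 + (1 + 24 + 1 + 1152 + 72))*(-153) = (-135 + 1250)*(-153) = 1115*(-153) = -170595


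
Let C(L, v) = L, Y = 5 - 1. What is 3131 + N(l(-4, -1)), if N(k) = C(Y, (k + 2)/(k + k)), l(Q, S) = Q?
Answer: 3135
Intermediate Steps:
Y = 4
N(k) = 4
3131 + N(l(-4, -1)) = 3131 + 4 = 3135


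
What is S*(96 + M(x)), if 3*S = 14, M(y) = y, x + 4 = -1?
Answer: 1274/3 ≈ 424.67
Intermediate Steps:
x = -5 (x = -4 - 1 = -5)
S = 14/3 (S = (⅓)*14 = 14/3 ≈ 4.6667)
S*(96 + M(x)) = 14*(96 - 5)/3 = (14/3)*91 = 1274/3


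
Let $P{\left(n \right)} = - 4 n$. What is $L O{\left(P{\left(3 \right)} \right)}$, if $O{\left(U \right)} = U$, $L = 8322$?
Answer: $-99864$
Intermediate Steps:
$L O{\left(P{\left(3 \right)} \right)} = 8322 \left(\left(-4\right) 3\right) = 8322 \left(-12\right) = -99864$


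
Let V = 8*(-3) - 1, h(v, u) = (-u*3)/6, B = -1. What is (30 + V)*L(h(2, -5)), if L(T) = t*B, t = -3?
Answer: 15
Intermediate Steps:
h(v, u) = -u/2 (h(v, u) = -3*u*(⅙) = -u/2)
L(T) = 3 (L(T) = -3*(-1) = 3)
V = -25 (V = -24 - 1 = -25)
(30 + V)*L(h(2, -5)) = (30 - 25)*3 = 5*3 = 15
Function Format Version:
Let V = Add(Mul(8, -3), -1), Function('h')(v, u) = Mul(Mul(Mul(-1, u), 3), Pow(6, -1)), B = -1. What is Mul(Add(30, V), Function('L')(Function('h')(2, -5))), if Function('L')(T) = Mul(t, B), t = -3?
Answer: 15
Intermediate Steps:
Function('h')(v, u) = Mul(Rational(-1, 2), u) (Function('h')(v, u) = Mul(Mul(-3, u), Rational(1, 6)) = Mul(Rational(-1, 2), u))
Function('L')(T) = 3 (Function('L')(T) = Mul(-3, -1) = 3)
V = -25 (V = Add(-24, -1) = -25)
Mul(Add(30, V), Function('L')(Function('h')(2, -5))) = Mul(Add(30, -25), 3) = Mul(5, 3) = 15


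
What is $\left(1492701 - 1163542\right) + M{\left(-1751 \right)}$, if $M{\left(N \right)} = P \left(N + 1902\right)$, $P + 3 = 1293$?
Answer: $523949$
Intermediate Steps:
$P = 1290$ ($P = -3 + 1293 = 1290$)
$M{\left(N \right)} = 2453580 + 1290 N$ ($M{\left(N \right)} = 1290 \left(N + 1902\right) = 1290 \left(1902 + N\right) = 2453580 + 1290 N$)
$\left(1492701 - 1163542\right) + M{\left(-1751 \right)} = \left(1492701 - 1163542\right) + \left(2453580 + 1290 \left(-1751\right)\right) = \left(1492701 - 1163542\right) + \left(2453580 - 2258790\right) = 329159 + 194790 = 523949$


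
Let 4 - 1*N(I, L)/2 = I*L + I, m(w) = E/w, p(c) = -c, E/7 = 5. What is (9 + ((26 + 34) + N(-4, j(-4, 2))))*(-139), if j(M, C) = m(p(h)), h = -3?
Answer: -74365/3 ≈ -24788.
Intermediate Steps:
E = 35 (E = 7*5 = 35)
m(w) = 35/w
j(M, C) = 35/3 (j(M, C) = 35/((-1*(-3))) = 35/3)
N(I, L) = 8 - 2*I - 2*I*L (N(I, L) = 8 - 2*(I*L + I) = 8 - 2*(I + I*L) = 8 + (-2*I - 2*I*L) = 8 - 2*I - 2*I*L)
(9 + ((26 + 34) + N(-4, j(-4, 2))))*(-139) = (9 + ((26 + 34) + (8 - 2*(-4) - 2*(-4)*35/3)))*(-139) = (9 + (60 + (8 + 8 + 280/3)))*(-139) = (9 + (60 + 328/3))*(-139) = (9 + 508/3)*(-139) = (535/3)*(-139) = -74365/3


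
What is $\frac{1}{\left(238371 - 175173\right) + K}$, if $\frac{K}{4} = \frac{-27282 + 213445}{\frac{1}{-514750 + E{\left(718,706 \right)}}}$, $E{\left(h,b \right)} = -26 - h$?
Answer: $- \frac{1}{383863574890} \approx -2.6051 \cdot 10^{-12}$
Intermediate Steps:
$K = -383863638088$ ($K = 4 \frac{-27282 + 213445}{\frac{1}{-514750 - 744}} = 4 \frac{186163}{\frac{1}{-514750 - 744}} = 4 \frac{186163}{\frac{1}{-515494}} = 4 \frac{186163}{- \frac{1}{515494}} = 4 \cdot 186163 \left(-515494\right) = 4 \left(-95965909522\right) = -383863638088$)
$\frac{1}{\left(238371 - 175173\right) + K} = \frac{1}{\left(238371 - 175173\right) - 383863638088} = \frac{1}{63198 - 383863638088} = \frac{1}{-383863574890} = - \frac{1}{383863574890}$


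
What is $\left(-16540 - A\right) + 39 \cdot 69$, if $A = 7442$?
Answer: $-21291$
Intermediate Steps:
$\left(-16540 - A\right) + 39 \cdot 69 = \left(-16540 - 7442\right) + 39 \cdot 69 = \left(-16540 - 7442\right) + 2691 = -23982 + 2691 = -21291$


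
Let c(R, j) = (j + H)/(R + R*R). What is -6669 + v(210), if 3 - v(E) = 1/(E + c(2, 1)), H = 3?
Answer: -4212915/632 ≈ -6666.0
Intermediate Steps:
c(R, j) = (3 + j)/(R + R²) (c(R, j) = (j + 3)/(R + R*R) = (3 + j)/(R + R²))
v(E) = 3 - 1/(⅔ + E) (v(E) = 3 - 1/(E + (3 + 1)/(2*(1 + 2))) = 3 - 1/(E + (½)*4/3) = 3 - 1/(E + (½)*(⅓)*4) = 3 - 1/(E + ⅔) = 3 - 1/(⅔ + E))
-6669 + v(210) = -6669 + 3*(1 + 3*210)/(2 + 3*210) = -6669 + 3*(1 + 630)/(2 + 630) = -6669 + 3*631/632 = -6669 + 3*(1/632)*631 = -6669 + 1893/632 = -4212915/632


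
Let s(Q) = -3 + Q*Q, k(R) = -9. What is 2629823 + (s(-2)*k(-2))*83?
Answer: 2629076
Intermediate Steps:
s(Q) = -3 + Q**2
2629823 + (s(-2)*k(-2))*83 = 2629823 + ((-3 + (-2)**2)*(-9))*83 = 2629823 + ((-3 + 4)*(-9))*83 = 2629823 + (1*(-9))*83 = 2629823 - 9*83 = 2629823 - 747 = 2629076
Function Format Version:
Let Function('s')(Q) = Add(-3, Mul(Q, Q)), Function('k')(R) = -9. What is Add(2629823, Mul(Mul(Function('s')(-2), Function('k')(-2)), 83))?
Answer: 2629076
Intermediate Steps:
Function('s')(Q) = Add(-3, Pow(Q, 2))
Add(2629823, Mul(Mul(Function('s')(-2), Function('k')(-2)), 83)) = Add(2629823, Mul(Mul(Add(-3, Pow(-2, 2)), -9), 83)) = Add(2629823, Mul(Mul(Add(-3, 4), -9), 83)) = Add(2629823, Mul(Mul(1, -9), 83)) = Add(2629823, Mul(-9, 83)) = Add(2629823, -747) = 2629076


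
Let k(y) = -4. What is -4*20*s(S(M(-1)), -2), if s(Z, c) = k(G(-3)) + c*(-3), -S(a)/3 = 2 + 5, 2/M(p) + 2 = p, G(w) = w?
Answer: -160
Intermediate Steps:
M(p) = 2/(-2 + p)
S(a) = -21 (S(a) = -3*(2 + 5) = -3*7 = -21)
s(Z, c) = -4 - 3*c (s(Z, c) = -4 + c*(-3) = -4 - 3*c)
-4*20*s(S(M(-1)), -2) = -4*20*(-4 - 3*(-2)) = -80*(-4 + 6) = -80*2 = -1*160 = -160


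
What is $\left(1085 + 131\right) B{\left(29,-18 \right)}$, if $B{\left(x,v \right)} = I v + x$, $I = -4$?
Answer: $122816$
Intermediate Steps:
$B{\left(x,v \right)} = x - 4 v$ ($B{\left(x,v \right)} = - 4 v + x = x - 4 v$)
$\left(1085 + 131\right) B{\left(29,-18 \right)} = \left(1085 + 131\right) \left(29 - -72\right) = 1216 \left(29 + 72\right) = 1216 \cdot 101 = 122816$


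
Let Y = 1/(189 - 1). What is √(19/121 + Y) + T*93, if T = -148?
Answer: -13764 + √173571/1034 ≈ -13764.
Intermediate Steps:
Y = 1/188 ≈ 0.0053191
√(19/121 + Y) + T*93 = √(19/121 + 1/188) - 148*93 = √(19*(1/121) + 1/188) - 13764 = √(19/121 + 1/188) - 13764 = √(3693/22748) - 13764 = √173571/1034 - 13764 = -13764 + √173571/1034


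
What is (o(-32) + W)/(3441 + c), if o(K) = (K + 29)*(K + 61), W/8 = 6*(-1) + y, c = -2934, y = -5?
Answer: -175/507 ≈ -0.34517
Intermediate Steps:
W = -88 (W = 8*(6*(-1) - 5) = 8*(-6 - 5) = 8*(-11) = -88)
o(K) = (29 + K)*(61 + K)
(o(-32) + W)/(3441 + c) = ((1769 + (-32)² + 90*(-32)) - 88)/(3441 - 2934) = ((1769 + 1024 - 2880) - 88)/507 = (-87 - 88)*(1/507) = -175*1/507 = -175/507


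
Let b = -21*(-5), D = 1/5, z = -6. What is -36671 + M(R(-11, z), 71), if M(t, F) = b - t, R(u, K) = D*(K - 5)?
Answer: -182819/5 ≈ -36564.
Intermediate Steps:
D = ⅕ ≈ 0.20000
b = 105
R(u, K) = -1 + K/5 (R(u, K) = (K - 5)/5 = (-5 + K)/5 = -1 + K/5)
M(t, F) = 105 - t
-36671 + M(R(-11, z), 71) = -36671 + (105 - (-1 + (⅕)*(-6))) = -36671 + (105 - (-1 - 6/5)) = -36671 + (105 - 1*(-11/5)) = -36671 + (105 + 11/5) = -36671 + 536/5 = -182819/5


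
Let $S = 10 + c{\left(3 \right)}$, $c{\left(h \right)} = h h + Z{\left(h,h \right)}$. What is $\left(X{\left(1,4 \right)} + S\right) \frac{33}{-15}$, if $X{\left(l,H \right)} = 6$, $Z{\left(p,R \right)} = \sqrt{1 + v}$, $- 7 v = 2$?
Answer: $-55 - \frac{11 \sqrt{35}}{35} \approx -56.859$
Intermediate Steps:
$v = - \frac{2}{7}$ ($v = \left(- \frac{1}{7}\right) 2 = - \frac{2}{7} \approx -0.28571$)
$Z{\left(p,R \right)} = \frac{\sqrt{35}}{7}$ ($Z{\left(p,R \right)} = \sqrt{1 - \frac{2}{7}} = \sqrt{\frac{5}{7}} = \frac{\sqrt{35}}{7}$)
$c{\left(h \right)} = h^{2} + \frac{\sqrt{35}}{7}$ ($c{\left(h \right)} = h h + \frac{\sqrt{35}}{7} = h^{2} + \frac{\sqrt{35}}{7}$)
$S = 19 + \frac{\sqrt{35}}{7}$ ($S = 10 + \left(3^{2} + \frac{\sqrt{35}}{7}\right) = 10 + \left(9 + \frac{\sqrt{35}}{7}\right) = 19 + \frac{\sqrt{35}}{7} \approx 19.845$)
$\left(X{\left(1,4 \right)} + S\right) \frac{33}{-15} = \left(6 + \left(19 + \frac{\sqrt{35}}{7}\right)\right) \frac{33}{-15} = \left(25 + \frac{\sqrt{35}}{7}\right) 33 \left(- \frac{1}{15}\right) = \left(25 + \frac{\sqrt{35}}{7}\right) \left(- \frac{11}{5}\right) = -55 - \frac{11 \sqrt{35}}{35}$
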